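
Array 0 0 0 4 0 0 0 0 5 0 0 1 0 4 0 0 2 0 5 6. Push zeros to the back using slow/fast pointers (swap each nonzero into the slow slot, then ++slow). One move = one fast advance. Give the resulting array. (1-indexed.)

[4, 5, 1, 4, 2, 5, 6, 0, 0, 0, 0, 0, 0, 0, 0, 0, 0, 0, 0, 0]

slow=1 fast=1: a[fast]=0, fast++
slow=1 fast=2: a[fast]=0, fast++
slow=1 fast=3: a[fast]=0, fast++
slow=1 fast=4: a[fast]=4≠0 swap→a[1]=4, slow++,fast++
slow=2 fast=5: a[fast]=0, fast++
slow=2 fast=6: a[fast]=0, fast++
slow=2 fast=7: a[fast]=0, fast++
slow=2 fast=8: a[fast]=0, fast++
slow=2 fast=9: a[fast]=5≠0 swap→a[2]=5, slow++,fast++
slow=3 fast=10: a[fast]=0, fast++
slow=3 fast=11: a[fast]=0, fast++
slow=3 fast=12: a[fast]=1≠0 swap→a[3]=1, slow++,fast++
slow=4 fast=13: a[fast]=0, fast++
slow=4 fast=14: a[fast]=4≠0 swap→a[4]=4, slow++,fast++
slow=5 fast=15: a[fast]=0, fast++
slow=5 fast=16: a[fast]=0, fast++
slow=5 fast=17: a[fast]=2≠0 swap→a[5]=2, slow++,fast++
slow=6 fast=18: a[fast]=0, fast++
slow=6 fast=19: a[fast]=5≠0 swap→a[6]=5, slow++,fast++
slow=7 fast=20: a[fast]=6≠0 swap→a[7]=6, slow++,fast++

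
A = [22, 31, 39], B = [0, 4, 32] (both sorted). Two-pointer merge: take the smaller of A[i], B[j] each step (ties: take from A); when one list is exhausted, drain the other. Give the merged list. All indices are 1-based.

i=1 j=1: A[i]=22>B[j]=0 take 0, j++
i=1 j=2: A[i]=22>B[j]=4 take 4, j++
i=1 j=3: A[i]=22<=B[j]=32 take 22, i++
i=2 j=3: A[i]=31<=B[j]=32 take 31, i++
i=3 j=3: A[i]=39>B[j]=32 take 32, j++
i=3 j=4: B done, take A[i]=39, i++

[0, 4, 22, 31, 32, 39]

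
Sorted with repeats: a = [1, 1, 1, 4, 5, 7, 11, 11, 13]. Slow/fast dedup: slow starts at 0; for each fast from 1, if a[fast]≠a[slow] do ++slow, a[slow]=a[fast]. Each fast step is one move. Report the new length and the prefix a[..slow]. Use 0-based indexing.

length 6; prefix = [1, 4, 5, 7, 11, 13]

(s=0,f=1) a[fast]=1=a[slow] dup → fast++
(s=0,f=2) a[fast]=1=a[slow] dup → fast++
(s=0,f=3) a[fast]=4≠a[slow]=1 write a[1]=4 → slow++,fast++
(s=1,f=4) a[fast]=5≠a[slow]=4 write a[2]=5 → slow++,fast++
(s=2,f=5) a[fast]=7≠a[slow]=5 write a[3]=7 → slow++,fast++
(s=3,f=6) a[fast]=11≠a[slow]=7 write a[4]=11 → slow++,fast++
(s=4,f=7) a[fast]=11=a[slow] dup → fast++
(s=4,f=8) a[fast]=13≠a[slow]=11 write a[5]=13 → slow++,fast++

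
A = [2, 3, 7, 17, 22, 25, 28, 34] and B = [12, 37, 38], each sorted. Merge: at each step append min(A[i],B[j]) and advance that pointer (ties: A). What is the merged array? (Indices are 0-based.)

[2, 3, 7, 12, 17, 22, 25, 28, 34, 37, 38]

[i=0,j=0] A[i]=2<=B[j]=12 take 2 → i++
[i=1,j=0] A[i]=3<=B[j]=12 take 3 → i++
[i=2,j=0] A[i]=7<=B[j]=12 take 7 → i++
[i=3,j=0] A[i]=17>B[j]=12 take 12 → j++
[i=3,j=1] A[i]=17<=B[j]=37 take 17 → i++
[i=4,j=1] A[i]=22<=B[j]=37 take 22 → i++
[i=5,j=1] A[i]=25<=B[j]=37 take 25 → i++
[i=6,j=1] A[i]=28<=B[j]=37 take 28 → i++
[i=7,j=1] A[i]=34<=B[j]=37 take 34 → i++
[i=8,j=1] A done, take B[j]=37 → j++
[i=8,j=2] A done, take B[j]=38 → j++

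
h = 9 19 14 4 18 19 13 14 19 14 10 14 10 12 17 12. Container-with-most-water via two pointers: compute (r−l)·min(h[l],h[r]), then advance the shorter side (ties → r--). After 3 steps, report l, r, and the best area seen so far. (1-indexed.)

l=2, r=14, best area=221

l=1 r=16: min(9,12)*15=135 best=135 *, l++
l=2 r=16: min(19,12)*14=168 best=168 *, r--
l=2 r=15: min(19,17)*13=221 best=221 *, r--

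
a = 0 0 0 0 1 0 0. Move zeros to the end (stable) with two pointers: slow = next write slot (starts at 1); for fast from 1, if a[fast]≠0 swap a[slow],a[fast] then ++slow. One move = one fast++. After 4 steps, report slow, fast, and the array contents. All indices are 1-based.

slow=1, fast=5, a=[0, 0, 0, 0, 1, 0, 0]

slow=1 fast=1: a[fast]=0, fast++
slow=1 fast=2: a[fast]=0, fast++
slow=1 fast=3: a[fast]=0, fast++
slow=1 fast=4: a[fast]=0, fast++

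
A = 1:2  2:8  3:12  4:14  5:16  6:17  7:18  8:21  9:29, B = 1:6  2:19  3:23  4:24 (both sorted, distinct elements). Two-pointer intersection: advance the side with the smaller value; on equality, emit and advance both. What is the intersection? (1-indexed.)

[i=1,j=1] 2<6 → i++
[i=2,j=1] 8>6 → j++
[i=2,j=2] 8<19 → i++
[i=3,j=2] 12<19 → i++
[i=4,j=2] 14<19 → i++
[i=5,j=2] 16<19 → i++
[i=6,j=2] 17<19 → i++
[i=7,j=2] 18<19 → i++
[i=8,j=2] 21>19 → j++
[i=8,j=3] 21<23 → i++
[i=9,j=3] 29>23 → j++
[i=9,j=4] 29>24 → j++

intersection = []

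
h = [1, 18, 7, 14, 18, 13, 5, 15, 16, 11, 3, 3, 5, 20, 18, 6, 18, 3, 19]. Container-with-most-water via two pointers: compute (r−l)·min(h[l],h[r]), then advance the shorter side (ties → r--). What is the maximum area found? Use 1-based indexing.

[1,19] min(1,19)*18=18 best=18 * → l++
[2,19] min(18,19)*17=306 best=306 * → l++
[3,19] min(7,19)*16=112 best=306 → l++
[4,19] min(14,19)*15=210 best=306 → l++
[5,19] min(18,19)*14=252 best=306 → l++
[6,19] min(13,19)*13=169 best=306 → l++
[7,19] min(5,19)*12=60 best=306 → l++
[8,19] min(15,19)*11=165 best=306 → l++
[9,19] min(16,19)*10=160 best=306 → l++
[10,19] min(11,19)*9=99 best=306 → l++
[11,19] min(3,19)*8=24 best=306 → l++
[12,19] min(3,19)*7=21 best=306 → l++
[13,19] min(5,19)*6=30 best=306 → l++
[14,19] min(20,19)*5=95 best=306 → r--
[14,18] min(20,3)*4=12 best=306 → r--
[14,17] min(20,18)*3=54 best=306 → r--
[14,16] min(20,6)*2=12 best=306 → r--
[14,15] min(20,18)*1=18 best=306 → r--

max area = 306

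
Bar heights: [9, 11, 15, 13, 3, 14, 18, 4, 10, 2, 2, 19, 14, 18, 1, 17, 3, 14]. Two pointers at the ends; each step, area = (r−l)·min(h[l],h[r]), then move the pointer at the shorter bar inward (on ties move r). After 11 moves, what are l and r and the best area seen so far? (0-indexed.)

[0,17] min(9,14)*17=153 best=153 * → l++
[1,17] min(11,14)*16=176 best=176 * → l++
[2,17] min(15,14)*15=210 best=210 * → r--
[2,16] min(15,3)*14=42 best=210 → r--
[2,15] min(15,17)*13=195 best=210 → l++
[3,15] min(13,17)*12=156 best=210 → l++
[4,15] min(3,17)*11=33 best=210 → l++
[5,15] min(14,17)*10=140 best=210 → l++
[6,15] min(18,17)*9=153 best=210 → r--
[6,14] min(18,1)*8=8 best=210 → r--
[6,13] min(18,18)*7=126 best=210 → r--

l=6, r=12, best area=210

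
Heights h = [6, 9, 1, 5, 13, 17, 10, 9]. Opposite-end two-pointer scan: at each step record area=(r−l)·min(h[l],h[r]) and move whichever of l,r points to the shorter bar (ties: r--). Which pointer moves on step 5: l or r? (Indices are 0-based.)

l

l=0 r=7: min(6,9)*7=42 best=42 *, l++
l=1 r=7: min(9,9)*6=54 best=54 *, r--
l=1 r=6: min(9,10)*5=45 best=54, l++
l=2 r=6: min(1,10)*4=4 best=54, l++
l=3 r=6: min(5,10)*3=15 best=54, l++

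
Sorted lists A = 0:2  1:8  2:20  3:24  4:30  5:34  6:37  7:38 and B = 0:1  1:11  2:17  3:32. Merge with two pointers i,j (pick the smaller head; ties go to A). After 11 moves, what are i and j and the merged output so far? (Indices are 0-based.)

i=7, j=4, merged so far=[1, 2, 8, 11, 17, 20, 24, 30, 32, 34, 37]

i=0 j=0: A[i]=2>B[j]=1 take 1, j++
i=0 j=1: A[i]=2<=B[j]=11 take 2, i++
i=1 j=1: A[i]=8<=B[j]=11 take 8, i++
i=2 j=1: A[i]=20>B[j]=11 take 11, j++
i=2 j=2: A[i]=20>B[j]=17 take 17, j++
i=2 j=3: A[i]=20<=B[j]=32 take 20, i++
i=3 j=3: A[i]=24<=B[j]=32 take 24, i++
i=4 j=3: A[i]=30<=B[j]=32 take 30, i++
i=5 j=3: A[i]=34>B[j]=32 take 32, j++
i=5 j=4: B done, take A[i]=34, i++
i=6 j=4: B done, take A[i]=37, i++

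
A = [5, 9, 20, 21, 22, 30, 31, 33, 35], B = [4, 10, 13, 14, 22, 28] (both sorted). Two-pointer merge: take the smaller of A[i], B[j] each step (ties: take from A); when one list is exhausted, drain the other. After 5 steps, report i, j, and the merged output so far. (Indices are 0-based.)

i=2, j=3, merged so far=[4, 5, 9, 10, 13]

i=0 j=0: A[i]=5>B[j]=4 take 4, j++
i=0 j=1: A[i]=5<=B[j]=10 take 5, i++
i=1 j=1: A[i]=9<=B[j]=10 take 9, i++
i=2 j=1: A[i]=20>B[j]=10 take 10, j++
i=2 j=2: A[i]=20>B[j]=13 take 13, j++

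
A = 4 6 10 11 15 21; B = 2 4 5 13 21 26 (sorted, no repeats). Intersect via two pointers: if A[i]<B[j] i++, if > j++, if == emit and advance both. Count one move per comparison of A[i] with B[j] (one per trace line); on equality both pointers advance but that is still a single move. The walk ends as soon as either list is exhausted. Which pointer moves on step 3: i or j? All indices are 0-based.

[i=0,j=0] 4>2 → j++
[i=0,j=1] 4==4 emit → i++,j++
[i=1,j=2] 6>5 → j++

j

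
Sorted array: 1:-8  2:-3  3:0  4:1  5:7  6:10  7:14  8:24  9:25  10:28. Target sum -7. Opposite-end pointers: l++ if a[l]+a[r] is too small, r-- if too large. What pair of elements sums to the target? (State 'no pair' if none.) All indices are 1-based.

(-8, 1)

[1,10] -8+28=20 >-7 → r--
[1,9] -8+25=17 >-7 → r--
[1,8] -8+24=16 >-7 → r--
[1,7] -8+14=6 >-7 → r--
[1,6] -8+10=2 >-7 → r--
[1,5] -8+7=-1 >-7 → r--
[1,4] -8+1=-7 → found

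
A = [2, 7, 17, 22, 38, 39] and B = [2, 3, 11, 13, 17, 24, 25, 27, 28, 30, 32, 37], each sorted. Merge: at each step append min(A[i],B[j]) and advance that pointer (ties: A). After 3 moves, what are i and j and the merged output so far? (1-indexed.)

i=2, j=3, merged so far=[2, 2, 3]

[i=1,j=1] A[i]=2<=B[j]=2 take 2 → i++
[i=2,j=1] A[i]=7>B[j]=2 take 2 → j++
[i=2,j=2] A[i]=7>B[j]=3 take 3 → j++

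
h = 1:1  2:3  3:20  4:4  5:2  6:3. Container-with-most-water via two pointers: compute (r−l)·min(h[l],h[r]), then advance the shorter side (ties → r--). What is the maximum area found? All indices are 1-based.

[1,6] min(1,3)*5=5 best=5 * → l++
[2,6] min(3,3)*4=12 best=12 * → r--
[2,5] min(3,2)*3=6 best=12 → r--
[2,4] min(3,4)*2=6 best=12 → l++
[3,4] min(20,4)*1=4 best=12 → r--

max area = 12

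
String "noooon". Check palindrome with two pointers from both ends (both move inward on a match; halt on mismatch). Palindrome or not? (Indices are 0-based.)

l=0 r=5: 'n'=='n', l++,r--
l=1 r=4: 'o'=='o', l++,r--
l=2 r=3: 'o'=='o', l++,r--

palindrome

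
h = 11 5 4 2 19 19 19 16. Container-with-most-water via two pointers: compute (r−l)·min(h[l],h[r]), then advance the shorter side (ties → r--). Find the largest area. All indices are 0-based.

l=0 r=7: min(11,16)*7=77 best=77 *, l++
l=1 r=7: min(5,16)*6=30 best=77, l++
l=2 r=7: min(4,16)*5=20 best=77, l++
l=3 r=7: min(2,16)*4=8 best=77, l++
l=4 r=7: min(19,16)*3=48 best=77, r--
l=4 r=6: min(19,19)*2=38 best=77, r--
l=4 r=5: min(19,19)*1=19 best=77, r--

max area = 77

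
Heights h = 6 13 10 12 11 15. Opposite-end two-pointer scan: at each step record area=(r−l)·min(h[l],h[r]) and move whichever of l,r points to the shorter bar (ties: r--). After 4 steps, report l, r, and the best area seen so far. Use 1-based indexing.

l=5, r=6, best area=52

[1,6] min(6,15)*5=30 best=30 * → l++
[2,6] min(13,15)*4=52 best=52 * → l++
[3,6] min(10,15)*3=30 best=52 → l++
[4,6] min(12,15)*2=24 best=52 → l++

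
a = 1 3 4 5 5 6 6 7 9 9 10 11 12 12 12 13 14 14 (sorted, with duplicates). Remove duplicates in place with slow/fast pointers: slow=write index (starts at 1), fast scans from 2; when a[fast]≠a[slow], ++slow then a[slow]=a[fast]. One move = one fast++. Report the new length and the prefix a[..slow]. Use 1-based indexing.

(s=1,f=2) a[fast]=3≠a[slow]=1 write a[2]=3 → slow++,fast++
(s=2,f=3) a[fast]=4≠a[slow]=3 write a[3]=4 → slow++,fast++
(s=3,f=4) a[fast]=5≠a[slow]=4 write a[4]=5 → slow++,fast++
(s=4,f=5) a[fast]=5=a[slow] dup → fast++
(s=4,f=6) a[fast]=6≠a[slow]=5 write a[5]=6 → slow++,fast++
(s=5,f=7) a[fast]=6=a[slow] dup → fast++
(s=5,f=8) a[fast]=7≠a[slow]=6 write a[6]=7 → slow++,fast++
(s=6,f=9) a[fast]=9≠a[slow]=7 write a[7]=9 → slow++,fast++
(s=7,f=10) a[fast]=9=a[slow] dup → fast++
(s=7,f=11) a[fast]=10≠a[slow]=9 write a[8]=10 → slow++,fast++
(s=8,f=12) a[fast]=11≠a[slow]=10 write a[9]=11 → slow++,fast++
(s=9,f=13) a[fast]=12≠a[slow]=11 write a[10]=12 → slow++,fast++
(s=10,f=14) a[fast]=12=a[slow] dup → fast++
(s=10,f=15) a[fast]=12=a[slow] dup → fast++
(s=10,f=16) a[fast]=13≠a[slow]=12 write a[11]=13 → slow++,fast++
(s=11,f=17) a[fast]=14≠a[slow]=13 write a[12]=14 → slow++,fast++
(s=12,f=18) a[fast]=14=a[slow] dup → fast++

length 12; prefix = [1, 3, 4, 5, 6, 7, 9, 10, 11, 12, 13, 14]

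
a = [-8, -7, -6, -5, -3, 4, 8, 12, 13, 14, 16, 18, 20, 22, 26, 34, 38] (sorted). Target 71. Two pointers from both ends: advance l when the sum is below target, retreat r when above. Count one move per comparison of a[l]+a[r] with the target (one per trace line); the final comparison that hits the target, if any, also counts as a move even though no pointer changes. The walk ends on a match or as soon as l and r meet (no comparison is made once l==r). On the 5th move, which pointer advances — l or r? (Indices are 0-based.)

l

[0,16] -8+38=30 <71 → l++
[1,16] -7+38=31 <71 → l++
[2,16] -6+38=32 <71 → l++
[3,16] -5+38=33 <71 → l++
[4,16] -3+38=35 <71 → l++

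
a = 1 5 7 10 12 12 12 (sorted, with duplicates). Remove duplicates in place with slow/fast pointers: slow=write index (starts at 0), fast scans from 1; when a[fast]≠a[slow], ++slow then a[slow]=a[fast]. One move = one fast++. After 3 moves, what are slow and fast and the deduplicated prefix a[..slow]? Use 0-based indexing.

(s=0,f=1) a[fast]=5≠a[slow]=1 write a[1]=5 → slow++,fast++
(s=1,f=2) a[fast]=7≠a[slow]=5 write a[2]=7 → slow++,fast++
(s=2,f=3) a[fast]=10≠a[slow]=7 write a[3]=10 → slow++,fast++

slow=3, fast=4, prefix=[1, 5, 7, 10]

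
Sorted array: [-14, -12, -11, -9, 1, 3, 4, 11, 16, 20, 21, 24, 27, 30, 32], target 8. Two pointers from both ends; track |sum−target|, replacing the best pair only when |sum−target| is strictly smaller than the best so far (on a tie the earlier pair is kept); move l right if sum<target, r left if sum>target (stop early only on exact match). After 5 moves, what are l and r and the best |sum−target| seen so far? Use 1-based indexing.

l=2, r=11, best |Δ|=1

[1,15] -14+32=18 d=10 * → r--
[1,14] -14+30=16 d=8 * → r--
[1,13] -14+27=13 d=5 * → r--
[1,12] -14+24=10 d=2 * → r--
[1,11] -14+21=7 d=1 * → l++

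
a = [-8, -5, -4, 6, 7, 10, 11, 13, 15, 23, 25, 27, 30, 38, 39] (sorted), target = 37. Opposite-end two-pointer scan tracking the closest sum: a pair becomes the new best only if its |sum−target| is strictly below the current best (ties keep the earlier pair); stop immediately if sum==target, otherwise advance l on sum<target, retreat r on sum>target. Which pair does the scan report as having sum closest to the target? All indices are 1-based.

[1,15] -8+39=31 d=6 * → l++
[2,15] -5+39=34 d=3 * → l++
[3,15] -4+39=35 d=2 * → l++
[4,15] 6+39=45 d=8 → r--
[4,14] 6+38=44 d=7 → r--
[4,13] 6+30=36 d=1 * → l++
[5,13] 7+30=37 d=0 * → stop

pair (7, 30) with sum 37 (|Δ|=0)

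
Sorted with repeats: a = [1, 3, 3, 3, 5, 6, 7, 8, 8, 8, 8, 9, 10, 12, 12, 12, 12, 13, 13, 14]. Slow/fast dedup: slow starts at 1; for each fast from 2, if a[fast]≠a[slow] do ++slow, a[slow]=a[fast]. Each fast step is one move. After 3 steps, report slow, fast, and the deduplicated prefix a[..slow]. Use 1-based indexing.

slow=1 fast=2: a[fast]=3≠a[slow]=1 write a[2]=3, slow++,fast++
slow=2 fast=3: a[fast]=3=a[slow] dup, fast++
slow=2 fast=4: a[fast]=3=a[slow] dup, fast++

slow=2, fast=5, prefix=[1, 3]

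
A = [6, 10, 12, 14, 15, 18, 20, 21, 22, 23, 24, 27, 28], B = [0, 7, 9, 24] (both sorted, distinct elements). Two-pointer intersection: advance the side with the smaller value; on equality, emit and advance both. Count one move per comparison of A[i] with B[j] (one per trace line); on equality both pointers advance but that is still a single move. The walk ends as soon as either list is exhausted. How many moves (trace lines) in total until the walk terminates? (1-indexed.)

i=1 j=1: 6>0, j++
i=1 j=2: 6<7, i++
i=2 j=2: 10>7, j++
i=2 j=3: 10>9, j++
i=2 j=4: 10<24, i++
i=3 j=4: 12<24, i++
i=4 j=4: 14<24, i++
i=5 j=4: 15<24, i++
i=6 j=4: 18<24, i++
i=7 j=4: 20<24, i++
i=8 j=4: 21<24, i++
i=9 j=4: 22<24, i++
i=10 j=4: 23<24, i++
i=11 j=4: 24==24 emit, i++,j++

14 moves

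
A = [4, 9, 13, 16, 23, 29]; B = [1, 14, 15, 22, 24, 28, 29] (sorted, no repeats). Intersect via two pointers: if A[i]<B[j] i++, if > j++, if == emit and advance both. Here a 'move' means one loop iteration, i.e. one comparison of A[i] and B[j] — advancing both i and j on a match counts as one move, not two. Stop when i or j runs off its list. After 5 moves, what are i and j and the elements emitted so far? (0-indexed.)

[i=0,j=0] 4>1 → j++
[i=0,j=1] 4<14 → i++
[i=1,j=1] 9<14 → i++
[i=2,j=1] 13<14 → i++
[i=3,j=1] 16>14 → j++

i=3, j=2, emitted=[]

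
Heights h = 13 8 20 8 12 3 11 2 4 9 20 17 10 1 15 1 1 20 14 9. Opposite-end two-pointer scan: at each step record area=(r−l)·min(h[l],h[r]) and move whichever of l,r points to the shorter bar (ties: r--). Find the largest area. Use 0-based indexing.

max area = 300

l=0 r=19: min(13,9)*19=171 best=171 *, r--
l=0 r=18: min(13,14)*18=234 best=234 *, l++
l=1 r=18: min(8,14)*17=136 best=234, l++
l=2 r=18: min(20,14)*16=224 best=234, r--
l=2 r=17: min(20,20)*15=300 best=300 *, r--
l=2 r=16: min(20,1)*14=14 best=300, r--
l=2 r=15: min(20,1)*13=13 best=300, r--
l=2 r=14: min(20,15)*12=180 best=300, r--
l=2 r=13: min(20,1)*11=11 best=300, r--
l=2 r=12: min(20,10)*10=100 best=300, r--
l=2 r=11: min(20,17)*9=153 best=300, r--
l=2 r=10: min(20,20)*8=160 best=300, r--
l=2 r=9: min(20,9)*7=63 best=300, r--
l=2 r=8: min(20,4)*6=24 best=300, r--
l=2 r=7: min(20,2)*5=10 best=300, r--
l=2 r=6: min(20,11)*4=44 best=300, r--
l=2 r=5: min(20,3)*3=9 best=300, r--
l=2 r=4: min(20,12)*2=24 best=300, r--
l=2 r=3: min(20,8)*1=8 best=300, r--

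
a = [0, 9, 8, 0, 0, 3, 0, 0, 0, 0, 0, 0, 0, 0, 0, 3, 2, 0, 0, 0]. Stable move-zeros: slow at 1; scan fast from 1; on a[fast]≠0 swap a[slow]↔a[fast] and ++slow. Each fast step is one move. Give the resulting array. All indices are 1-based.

[9, 8, 3, 3, 2, 0, 0, 0, 0, 0, 0, 0, 0, 0, 0, 0, 0, 0, 0, 0]

slow=1 fast=1: a[fast]=0, fast++
slow=1 fast=2: a[fast]=9≠0 swap→a[1]=9, slow++,fast++
slow=2 fast=3: a[fast]=8≠0 swap→a[2]=8, slow++,fast++
slow=3 fast=4: a[fast]=0, fast++
slow=3 fast=5: a[fast]=0, fast++
slow=3 fast=6: a[fast]=3≠0 swap→a[3]=3, slow++,fast++
slow=4 fast=7: a[fast]=0, fast++
slow=4 fast=8: a[fast]=0, fast++
slow=4 fast=9: a[fast]=0, fast++
slow=4 fast=10: a[fast]=0, fast++
slow=4 fast=11: a[fast]=0, fast++
slow=4 fast=12: a[fast]=0, fast++
slow=4 fast=13: a[fast]=0, fast++
slow=4 fast=14: a[fast]=0, fast++
slow=4 fast=15: a[fast]=0, fast++
slow=4 fast=16: a[fast]=3≠0 swap→a[4]=3, slow++,fast++
slow=5 fast=17: a[fast]=2≠0 swap→a[5]=2, slow++,fast++
slow=6 fast=18: a[fast]=0, fast++
slow=6 fast=19: a[fast]=0, fast++
slow=6 fast=20: a[fast]=0, fast++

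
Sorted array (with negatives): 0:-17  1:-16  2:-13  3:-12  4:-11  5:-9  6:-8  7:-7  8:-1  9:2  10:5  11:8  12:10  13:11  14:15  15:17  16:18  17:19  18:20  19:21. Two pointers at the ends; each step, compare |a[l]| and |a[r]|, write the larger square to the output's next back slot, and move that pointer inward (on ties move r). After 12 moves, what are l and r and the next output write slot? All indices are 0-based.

l=0 r=19: |-17|<=|21| out[19]=441, r--
l=0 r=18: |-17|<=|20| out[18]=400, r--
l=0 r=17: |-17|<=|19| out[17]=361, r--
l=0 r=16: |-17|<=|18| out[16]=324, r--
l=0 r=15: |-17|<=|17| out[15]=289, r--
l=0 r=14: |-17|>|15| out[14]=289, l++
l=1 r=14: |-16|>|15| out[13]=256, l++
l=2 r=14: |-13|<=|15| out[12]=225, r--
l=2 r=13: |-13|>|11| out[11]=169, l++
l=3 r=13: |-12|>|11| out[10]=144, l++
l=4 r=13: |-11|<=|11| out[9]=121, r--
l=4 r=12: |-11|>|10| out[8]=121, l++

l=5, r=12, next write slot=7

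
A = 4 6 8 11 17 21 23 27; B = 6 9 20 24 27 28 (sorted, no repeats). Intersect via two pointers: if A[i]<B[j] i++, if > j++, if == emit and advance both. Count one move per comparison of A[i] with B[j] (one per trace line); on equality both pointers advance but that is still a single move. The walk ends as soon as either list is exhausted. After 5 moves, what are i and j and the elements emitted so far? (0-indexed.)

i=4, j=2, emitted=[6]

[i=0,j=0] 4<6 → i++
[i=1,j=0] 6==6 emit → i++,j++
[i=2,j=1] 8<9 → i++
[i=3,j=1] 11>9 → j++
[i=3,j=2] 11<20 → i++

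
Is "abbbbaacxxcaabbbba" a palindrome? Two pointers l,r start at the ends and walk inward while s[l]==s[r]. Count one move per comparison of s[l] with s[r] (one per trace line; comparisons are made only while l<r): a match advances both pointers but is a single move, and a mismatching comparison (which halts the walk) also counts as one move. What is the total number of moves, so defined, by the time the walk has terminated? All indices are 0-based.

l=0 r=17: 'a'=='a', l++,r--
l=1 r=16: 'b'=='b', l++,r--
l=2 r=15: 'b'=='b', l++,r--
l=3 r=14: 'b'=='b', l++,r--
l=4 r=13: 'b'=='b', l++,r--
l=5 r=12: 'a'=='a', l++,r--
l=6 r=11: 'a'=='a', l++,r--
l=7 r=10: 'c'=='c', l++,r--
l=8 r=9: 'x'=='x', l++,r--

9 moves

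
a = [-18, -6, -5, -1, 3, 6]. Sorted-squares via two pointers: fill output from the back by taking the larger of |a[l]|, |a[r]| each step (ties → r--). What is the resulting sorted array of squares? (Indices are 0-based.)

[1, 9, 25, 36, 36, 324]

[0,5] |-18|>|6| out[5]=324 → l++
[1,5] |-6|<=|6| out[4]=36 → r--
[1,4] |-6|>|3| out[3]=36 → l++
[2,4] |-5|>|3| out[2]=25 → l++
[3,4] |-1|<=|3| out[1]=9 → r--
[3,3] |-1|<=|-1| out[0]=1 → r--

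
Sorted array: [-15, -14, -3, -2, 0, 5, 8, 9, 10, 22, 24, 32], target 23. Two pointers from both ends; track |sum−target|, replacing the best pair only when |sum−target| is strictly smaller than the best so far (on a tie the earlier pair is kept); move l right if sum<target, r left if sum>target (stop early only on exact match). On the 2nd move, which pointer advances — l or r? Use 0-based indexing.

l

[0,11] -15+32=17 d=6 * → l++
[1,11] -14+32=18 d=5 * → l++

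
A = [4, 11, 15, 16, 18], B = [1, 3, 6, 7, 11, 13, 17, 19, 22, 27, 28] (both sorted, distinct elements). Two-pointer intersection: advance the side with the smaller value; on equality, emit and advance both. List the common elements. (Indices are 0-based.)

[i=0,j=0] 4>1 → j++
[i=0,j=1] 4>3 → j++
[i=0,j=2] 4<6 → i++
[i=1,j=2] 11>6 → j++
[i=1,j=3] 11>7 → j++
[i=1,j=4] 11==11 emit → i++,j++
[i=2,j=5] 15>13 → j++
[i=2,j=6] 15<17 → i++
[i=3,j=6] 16<17 → i++
[i=4,j=6] 18>17 → j++
[i=4,j=7] 18<19 → i++

intersection = [11]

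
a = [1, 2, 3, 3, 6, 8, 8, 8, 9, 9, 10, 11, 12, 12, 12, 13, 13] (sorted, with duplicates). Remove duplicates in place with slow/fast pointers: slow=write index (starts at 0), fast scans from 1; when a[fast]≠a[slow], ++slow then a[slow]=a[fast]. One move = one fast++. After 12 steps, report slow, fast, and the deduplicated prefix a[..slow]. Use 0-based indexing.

slow=0 fast=1: a[fast]=2≠a[slow]=1 write a[1]=2, slow++,fast++
slow=1 fast=2: a[fast]=3≠a[slow]=2 write a[2]=3, slow++,fast++
slow=2 fast=3: a[fast]=3=a[slow] dup, fast++
slow=2 fast=4: a[fast]=6≠a[slow]=3 write a[3]=6, slow++,fast++
slow=3 fast=5: a[fast]=8≠a[slow]=6 write a[4]=8, slow++,fast++
slow=4 fast=6: a[fast]=8=a[slow] dup, fast++
slow=4 fast=7: a[fast]=8=a[slow] dup, fast++
slow=4 fast=8: a[fast]=9≠a[slow]=8 write a[5]=9, slow++,fast++
slow=5 fast=9: a[fast]=9=a[slow] dup, fast++
slow=5 fast=10: a[fast]=10≠a[slow]=9 write a[6]=10, slow++,fast++
slow=6 fast=11: a[fast]=11≠a[slow]=10 write a[7]=11, slow++,fast++
slow=7 fast=12: a[fast]=12≠a[slow]=11 write a[8]=12, slow++,fast++

slow=8, fast=13, prefix=[1, 2, 3, 6, 8, 9, 10, 11, 12]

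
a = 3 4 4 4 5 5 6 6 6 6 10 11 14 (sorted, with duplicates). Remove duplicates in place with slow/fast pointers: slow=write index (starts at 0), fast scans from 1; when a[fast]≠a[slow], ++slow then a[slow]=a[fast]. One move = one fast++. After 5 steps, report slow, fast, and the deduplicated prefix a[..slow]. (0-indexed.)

slow=0 fast=1: a[fast]=4≠a[slow]=3 write a[1]=4, slow++,fast++
slow=1 fast=2: a[fast]=4=a[slow] dup, fast++
slow=1 fast=3: a[fast]=4=a[slow] dup, fast++
slow=1 fast=4: a[fast]=5≠a[slow]=4 write a[2]=5, slow++,fast++
slow=2 fast=5: a[fast]=5=a[slow] dup, fast++

slow=2, fast=6, prefix=[3, 4, 5]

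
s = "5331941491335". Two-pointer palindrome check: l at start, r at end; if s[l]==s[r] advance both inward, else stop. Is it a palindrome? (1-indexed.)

palindrome

l=1 r=13: '5'=='5', l++,r--
l=2 r=12: '3'=='3', l++,r--
l=3 r=11: '3'=='3', l++,r--
l=4 r=10: '1'=='1', l++,r--
l=5 r=9: '9'=='9', l++,r--
l=6 r=8: '4'=='4', l++,r--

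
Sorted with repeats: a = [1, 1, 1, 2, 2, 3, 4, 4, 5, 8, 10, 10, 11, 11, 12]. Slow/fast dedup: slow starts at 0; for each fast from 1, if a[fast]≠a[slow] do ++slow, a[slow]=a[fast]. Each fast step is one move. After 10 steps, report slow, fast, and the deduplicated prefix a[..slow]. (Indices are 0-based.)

(s=0,f=1) a[fast]=1=a[slow] dup → fast++
(s=0,f=2) a[fast]=1=a[slow] dup → fast++
(s=0,f=3) a[fast]=2≠a[slow]=1 write a[1]=2 → slow++,fast++
(s=1,f=4) a[fast]=2=a[slow] dup → fast++
(s=1,f=5) a[fast]=3≠a[slow]=2 write a[2]=3 → slow++,fast++
(s=2,f=6) a[fast]=4≠a[slow]=3 write a[3]=4 → slow++,fast++
(s=3,f=7) a[fast]=4=a[slow] dup → fast++
(s=3,f=8) a[fast]=5≠a[slow]=4 write a[4]=5 → slow++,fast++
(s=4,f=9) a[fast]=8≠a[slow]=5 write a[5]=8 → slow++,fast++
(s=5,f=10) a[fast]=10≠a[slow]=8 write a[6]=10 → slow++,fast++

slow=6, fast=11, prefix=[1, 2, 3, 4, 5, 8, 10]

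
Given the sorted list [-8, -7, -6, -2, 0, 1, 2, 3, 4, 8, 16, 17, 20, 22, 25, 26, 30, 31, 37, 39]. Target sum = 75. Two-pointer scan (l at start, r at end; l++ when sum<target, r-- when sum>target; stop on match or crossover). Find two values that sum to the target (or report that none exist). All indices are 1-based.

l=1 r=20: -8+39=31 <75, l++
l=2 r=20: -7+39=32 <75, l++
l=3 r=20: -6+39=33 <75, l++
l=4 r=20: -2+39=37 <75, l++
l=5 r=20: 0+39=39 <75, l++
l=6 r=20: 1+39=40 <75, l++
l=7 r=20: 2+39=41 <75, l++
l=8 r=20: 3+39=42 <75, l++
l=9 r=20: 4+39=43 <75, l++
l=10 r=20: 8+39=47 <75, l++
l=11 r=20: 16+39=55 <75, l++
l=12 r=20: 17+39=56 <75, l++
l=13 r=20: 20+39=59 <75, l++
l=14 r=20: 22+39=61 <75, l++
l=15 r=20: 25+39=64 <75, l++
l=16 r=20: 26+39=65 <75, l++
l=17 r=20: 30+39=69 <75, l++
l=18 r=20: 31+39=70 <75, l++
l=19 r=20: 37+39=76 >75, r--

no pair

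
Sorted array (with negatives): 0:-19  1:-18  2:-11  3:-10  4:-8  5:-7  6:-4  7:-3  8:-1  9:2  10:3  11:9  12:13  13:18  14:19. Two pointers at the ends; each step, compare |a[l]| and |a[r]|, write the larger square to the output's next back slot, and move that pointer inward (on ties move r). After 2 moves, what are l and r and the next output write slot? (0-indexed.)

l=1, r=13, next write slot=12

l=0 r=14: |-19|<=|19| out[14]=361, r--
l=0 r=13: |-19|>|18| out[13]=361, l++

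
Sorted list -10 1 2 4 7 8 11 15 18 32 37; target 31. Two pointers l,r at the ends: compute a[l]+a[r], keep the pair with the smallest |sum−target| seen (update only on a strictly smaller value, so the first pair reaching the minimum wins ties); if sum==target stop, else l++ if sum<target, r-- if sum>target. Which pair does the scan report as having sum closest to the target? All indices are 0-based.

[0,10] -10+37=27 d=4 * → l++
[1,10] 1+37=38 d=7 → r--
[1,9] 1+32=33 d=2 * → r--
[1,8] 1+18=19 d=12 → l++
[2,8] 2+18=20 d=11 → l++
[3,8] 4+18=22 d=9 → l++
[4,8] 7+18=25 d=6 → l++
[5,8] 8+18=26 d=5 → l++
[6,8] 11+18=29 d=2 → l++
[7,8] 15+18=33 d=2 → r--

pair (1, 32) with sum 33 (|Δ|=2)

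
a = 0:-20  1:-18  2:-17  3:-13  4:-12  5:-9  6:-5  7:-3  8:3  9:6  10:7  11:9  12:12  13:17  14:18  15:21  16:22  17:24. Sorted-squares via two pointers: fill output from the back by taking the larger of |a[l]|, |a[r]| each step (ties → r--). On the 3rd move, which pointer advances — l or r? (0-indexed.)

r

[0,17] |-20|<=|24| out[17]=576 → r--
[0,16] |-20|<=|22| out[16]=484 → r--
[0,15] |-20|<=|21| out[15]=441 → r--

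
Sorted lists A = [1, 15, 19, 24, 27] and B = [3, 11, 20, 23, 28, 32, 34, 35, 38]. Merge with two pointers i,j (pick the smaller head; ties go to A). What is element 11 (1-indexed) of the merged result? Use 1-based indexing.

i=1 j=1: A[i]=1<=B[j]=3 take 1, i++
i=2 j=1: A[i]=15>B[j]=3 take 3, j++
i=2 j=2: A[i]=15>B[j]=11 take 11, j++
i=2 j=3: A[i]=15<=B[j]=20 take 15, i++
i=3 j=3: A[i]=19<=B[j]=20 take 19, i++
i=4 j=3: A[i]=24>B[j]=20 take 20, j++
i=4 j=4: A[i]=24>B[j]=23 take 23, j++
i=4 j=5: A[i]=24<=B[j]=28 take 24, i++
i=5 j=5: A[i]=27<=B[j]=28 take 27, i++
i=6 j=5: A done, take B[j]=28, j++
i=6 j=6: A done, take B[j]=32, j++
i=6 j=7: A done, take B[j]=34, j++
i=6 j=8: A done, take B[j]=35, j++
i=6 j=9: A done, take B[j]=38, j++

merged[11] = 32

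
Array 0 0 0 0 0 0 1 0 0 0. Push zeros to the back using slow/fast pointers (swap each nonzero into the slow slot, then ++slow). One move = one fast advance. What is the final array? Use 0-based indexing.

(s=0,f=0) a[fast]=0 → fast++
(s=0,f=1) a[fast]=0 → fast++
(s=0,f=2) a[fast]=0 → fast++
(s=0,f=3) a[fast]=0 → fast++
(s=0,f=4) a[fast]=0 → fast++
(s=0,f=5) a[fast]=0 → fast++
(s=0,f=6) a[fast]=1≠0 swap→a[0]=1 → slow++,fast++
(s=1,f=7) a[fast]=0 → fast++
(s=1,f=8) a[fast]=0 → fast++
(s=1,f=9) a[fast]=0 → fast++

[1, 0, 0, 0, 0, 0, 0, 0, 0, 0]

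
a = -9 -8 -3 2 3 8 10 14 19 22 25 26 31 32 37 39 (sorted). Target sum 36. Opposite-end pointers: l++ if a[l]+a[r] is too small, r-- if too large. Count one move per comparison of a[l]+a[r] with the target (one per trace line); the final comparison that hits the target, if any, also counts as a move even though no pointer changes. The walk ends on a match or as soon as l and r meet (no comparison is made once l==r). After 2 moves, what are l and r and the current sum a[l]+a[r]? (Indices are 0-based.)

l=2, r=15, sum=36

[0,15] -9+39=30 <36 → l++
[1,15] -8+39=31 <36 → l++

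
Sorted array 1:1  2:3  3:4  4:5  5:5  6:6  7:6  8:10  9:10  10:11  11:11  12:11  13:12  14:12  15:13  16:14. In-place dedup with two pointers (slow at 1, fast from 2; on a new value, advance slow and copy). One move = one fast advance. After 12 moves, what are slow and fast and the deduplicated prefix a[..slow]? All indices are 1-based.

(s=1,f=2) a[fast]=3≠a[slow]=1 write a[2]=3 → slow++,fast++
(s=2,f=3) a[fast]=4≠a[slow]=3 write a[3]=4 → slow++,fast++
(s=3,f=4) a[fast]=5≠a[slow]=4 write a[4]=5 → slow++,fast++
(s=4,f=5) a[fast]=5=a[slow] dup → fast++
(s=4,f=6) a[fast]=6≠a[slow]=5 write a[5]=6 → slow++,fast++
(s=5,f=7) a[fast]=6=a[slow] dup → fast++
(s=5,f=8) a[fast]=10≠a[slow]=6 write a[6]=10 → slow++,fast++
(s=6,f=9) a[fast]=10=a[slow] dup → fast++
(s=6,f=10) a[fast]=11≠a[slow]=10 write a[7]=11 → slow++,fast++
(s=7,f=11) a[fast]=11=a[slow] dup → fast++
(s=7,f=12) a[fast]=11=a[slow] dup → fast++
(s=7,f=13) a[fast]=12≠a[slow]=11 write a[8]=12 → slow++,fast++

slow=8, fast=14, prefix=[1, 3, 4, 5, 6, 10, 11, 12]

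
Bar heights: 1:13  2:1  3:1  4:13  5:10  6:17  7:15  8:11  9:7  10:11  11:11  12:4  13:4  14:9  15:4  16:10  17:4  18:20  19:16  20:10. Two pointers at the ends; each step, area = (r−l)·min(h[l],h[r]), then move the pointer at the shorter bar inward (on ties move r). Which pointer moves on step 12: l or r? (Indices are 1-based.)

l

l=1 r=20: min(13,10)*19=190 best=190 *, r--
l=1 r=19: min(13,16)*18=234 best=234 *, l++
l=2 r=19: min(1,16)*17=17 best=234, l++
l=3 r=19: min(1,16)*16=16 best=234, l++
l=4 r=19: min(13,16)*15=195 best=234, l++
l=5 r=19: min(10,16)*14=140 best=234, l++
l=6 r=19: min(17,16)*13=208 best=234, r--
l=6 r=18: min(17,20)*12=204 best=234, l++
l=7 r=18: min(15,20)*11=165 best=234, l++
l=8 r=18: min(11,20)*10=110 best=234, l++
l=9 r=18: min(7,20)*9=63 best=234, l++
l=10 r=18: min(11,20)*8=88 best=234, l++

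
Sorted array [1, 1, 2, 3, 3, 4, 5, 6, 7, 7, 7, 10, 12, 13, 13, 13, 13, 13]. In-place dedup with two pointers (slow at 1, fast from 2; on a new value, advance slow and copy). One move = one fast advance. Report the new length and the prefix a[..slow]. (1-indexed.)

length 10; prefix = [1, 2, 3, 4, 5, 6, 7, 10, 12, 13]

(s=1,f=2) a[fast]=1=a[slow] dup → fast++
(s=1,f=3) a[fast]=2≠a[slow]=1 write a[2]=2 → slow++,fast++
(s=2,f=4) a[fast]=3≠a[slow]=2 write a[3]=3 → slow++,fast++
(s=3,f=5) a[fast]=3=a[slow] dup → fast++
(s=3,f=6) a[fast]=4≠a[slow]=3 write a[4]=4 → slow++,fast++
(s=4,f=7) a[fast]=5≠a[slow]=4 write a[5]=5 → slow++,fast++
(s=5,f=8) a[fast]=6≠a[slow]=5 write a[6]=6 → slow++,fast++
(s=6,f=9) a[fast]=7≠a[slow]=6 write a[7]=7 → slow++,fast++
(s=7,f=10) a[fast]=7=a[slow] dup → fast++
(s=7,f=11) a[fast]=7=a[slow] dup → fast++
(s=7,f=12) a[fast]=10≠a[slow]=7 write a[8]=10 → slow++,fast++
(s=8,f=13) a[fast]=12≠a[slow]=10 write a[9]=12 → slow++,fast++
(s=9,f=14) a[fast]=13≠a[slow]=12 write a[10]=13 → slow++,fast++
(s=10,f=15) a[fast]=13=a[slow] dup → fast++
(s=10,f=16) a[fast]=13=a[slow] dup → fast++
(s=10,f=17) a[fast]=13=a[slow] dup → fast++
(s=10,f=18) a[fast]=13=a[slow] dup → fast++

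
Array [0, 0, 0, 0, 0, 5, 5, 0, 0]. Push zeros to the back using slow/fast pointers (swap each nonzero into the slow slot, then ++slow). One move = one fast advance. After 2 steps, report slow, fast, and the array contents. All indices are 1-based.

slow=1, fast=3, a=[0, 0, 0, 0, 0, 5, 5, 0, 0]

slow=1 fast=1: a[fast]=0, fast++
slow=1 fast=2: a[fast]=0, fast++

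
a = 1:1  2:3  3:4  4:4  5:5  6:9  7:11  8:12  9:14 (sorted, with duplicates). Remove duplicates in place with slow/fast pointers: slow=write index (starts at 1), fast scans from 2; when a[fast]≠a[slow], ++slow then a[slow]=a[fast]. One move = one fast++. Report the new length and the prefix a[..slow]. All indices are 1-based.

(s=1,f=2) a[fast]=3≠a[slow]=1 write a[2]=3 → slow++,fast++
(s=2,f=3) a[fast]=4≠a[slow]=3 write a[3]=4 → slow++,fast++
(s=3,f=4) a[fast]=4=a[slow] dup → fast++
(s=3,f=5) a[fast]=5≠a[slow]=4 write a[4]=5 → slow++,fast++
(s=4,f=6) a[fast]=9≠a[slow]=5 write a[5]=9 → slow++,fast++
(s=5,f=7) a[fast]=11≠a[slow]=9 write a[6]=11 → slow++,fast++
(s=6,f=8) a[fast]=12≠a[slow]=11 write a[7]=12 → slow++,fast++
(s=7,f=9) a[fast]=14≠a[slow]=12 write a[8]=14 → slow++,fast++

length 8; prefix = [1, 3, 4, 5, 9, 11, 12, 14]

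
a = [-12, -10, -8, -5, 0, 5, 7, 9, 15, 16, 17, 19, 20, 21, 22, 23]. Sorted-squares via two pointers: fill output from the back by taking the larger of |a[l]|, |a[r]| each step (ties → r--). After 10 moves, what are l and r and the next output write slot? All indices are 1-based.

[1,16] |-12|<=|23| out[16]=529 → r--
[1,15] |-12|<=|22| out[15]=484 → r--
[1,14] |-12|<=|21| out[14]=441 → r--
[1,13] |-12|<=|20| out[13]=400 → r--
[1,12] |-12|<=|19| out[12]=361 → r--
[1,11] |-12|<=|17| out[11]=289 → r--
[1,10] |-12|<=|16| out[10]=256 → r--
[1,9] |-12|<=|15| out[9]=225 → r--
[1,8] |-12|>|9| out[8]=144 → l++
[2,8] |-10|>|9| out[7]=100 → l++

l=3, r=8, next write slot=6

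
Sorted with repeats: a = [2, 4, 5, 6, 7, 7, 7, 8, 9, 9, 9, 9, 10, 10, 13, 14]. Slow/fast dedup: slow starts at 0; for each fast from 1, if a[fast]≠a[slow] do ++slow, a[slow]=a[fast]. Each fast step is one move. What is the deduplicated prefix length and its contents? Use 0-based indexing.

(s=0,f=1) a[fast]=4≠a[slow]=2 write a[1]=4 → slow++,fast++
(s=1,f=2) a[fast]=5≠a[slow]=4 write a[2]=5 → slow++,fast++
(s=2,f=3) a[fast]=6≠a[slow]=5 write a[3]=6 → slow++,fast++
(s=3,f=4) a[fast]=7≠a[slow]=6 write a[4]=7 → slow++,fast++
(s=4,f=5) a[fast]=7=a[slow] dup → fast++
(s=4,f=6) a[fast]=7=a[slow] dup → fast++
(s=4,f=7) a[fast]=8≠a[slow]=7 write a[5]=8 → slow++,fast++
(s=5,f=8) a[fast]=9≠a[slow]=8 write a[6]=9 → slow++,fast++
(s=6,f=9) a[fast]=9=a[slow] dup → fast++
(s=6,f=10) a[fast]=9=a[slow] dup → fast++
(s=6,f=11) a[fast]=9=a[slow] dup → fast++
(s=6,f=12) a[fast]=10≠a[slow]=9 write a[7]=10 → slow++,fast++
(s=7,f=13) a[fast]=10=a[slow] dup → fast++
(s=7,f=14) a[fast]=13≠a[slow]=10 write a[8]=13 → slow++,fast++
(s=8,f=15) a[fast]=14≠a[slow]=13 write a[9]=14 → slow++,fast++

length 10; prefix = [2, 4, 5, 6, 7, 8, 9, 10, 13, 14]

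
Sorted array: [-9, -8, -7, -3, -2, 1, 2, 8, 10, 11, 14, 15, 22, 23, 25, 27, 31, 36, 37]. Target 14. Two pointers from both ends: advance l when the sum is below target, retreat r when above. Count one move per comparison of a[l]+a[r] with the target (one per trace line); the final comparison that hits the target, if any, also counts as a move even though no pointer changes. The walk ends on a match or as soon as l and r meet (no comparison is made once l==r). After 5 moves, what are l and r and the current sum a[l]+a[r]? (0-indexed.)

l=0 r=18: -9+37=28 >14, r--
l=0 r=17: -9+36=27 >14, r--
l=0 r=16: -9+31=22 >14, r--
l=0 r=15: -9+27=18 >14, r--
l=0 r=14: -9+25=16 >14, r--

l=0, r=13, sum=14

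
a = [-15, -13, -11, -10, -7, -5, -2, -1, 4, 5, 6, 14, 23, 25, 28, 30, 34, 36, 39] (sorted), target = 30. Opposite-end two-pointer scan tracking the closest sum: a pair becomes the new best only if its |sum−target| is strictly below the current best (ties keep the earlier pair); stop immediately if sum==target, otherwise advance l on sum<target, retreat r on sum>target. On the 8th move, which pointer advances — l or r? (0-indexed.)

l=0 r=18: -15+39=24 d=6 *, l++
l=1 r=18: -13+39=26 d=4 *, l++
l=2 r=18: -11+39=28 d=2 *, l++
l=3 r=18: -10+39=29 d=1 *, l++
l=4 r=18: -7+39=32 d=2, r--
l=4 r=17: -7+36=29 d=1, l++
l=5 r=17: -5+36=31 d=1, r--
l=5 r=16: -5+34=29 d=1, l++

l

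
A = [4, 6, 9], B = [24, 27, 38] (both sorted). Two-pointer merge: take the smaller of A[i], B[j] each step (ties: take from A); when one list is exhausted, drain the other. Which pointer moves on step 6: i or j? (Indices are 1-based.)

[i=1,j=1] A[i]=4<=B[j]=24 take 4 → i++
[i=2,j=1] A[i]=6<=B[j]=24 take 6 → i++
[i=3,j=1] A[i]=9<=B[j]=24 take 9 → i++
[i=4,j=1] A done, take B[j]=24 → j++
[i=4,j=2] A done, take B[j]=27 → j++
[i=4,j=3] A done, take B[j]=38 → j++

j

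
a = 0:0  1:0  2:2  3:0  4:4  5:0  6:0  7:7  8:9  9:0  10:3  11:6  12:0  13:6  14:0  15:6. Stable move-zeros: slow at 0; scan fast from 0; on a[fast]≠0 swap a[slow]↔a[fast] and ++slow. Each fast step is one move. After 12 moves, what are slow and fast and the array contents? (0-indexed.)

slow=6, fast=12, a=[2, 4, 7, 9, 3, 6, 0, 0, 0, 0, 0, 0, 0, 6, 0, 6]

slow=0 fast=0: a[fast]=0, fast++
slow=0 fast=1: a[fast]=0, fast++
slow=0 fast=2: a[fast]=2≠0 swap→a[0]=2, slow++,fast++
slow=1 fast=3: a[fast]=0, fast++
slow=1 fast=4: a[fast]=4≠0 swap→a[1]=4, slow++,fast++
slow=2 fast=5: a[fast]=0, fast++
slow=2 fast=6: a[fast]=0, fast++
slow=2 fast=7: a[fast]=7≠0 swap→a[2]=7, slow++,fast++
slow=3 fast=8: a[fast]=9≠0 swap→a[3]=9, slow++,fast++
slow=4 fast=9: a[fast]=0, fast++
slow=4 fast=10: a[fast]=3≠0 swap→a[4]=3, slow++,fast++
slow=5 fast=11: a[fast]=6≠0 swap→a[5]=6, slow++,fast++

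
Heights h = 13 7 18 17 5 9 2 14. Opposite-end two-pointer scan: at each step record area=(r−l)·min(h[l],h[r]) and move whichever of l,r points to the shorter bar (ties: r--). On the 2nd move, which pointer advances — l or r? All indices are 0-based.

l

l=0 r=7: min(13,14)*7=91 best=91 *, l++
l=1 r=7: min(7,14)*6=42 best=91, l++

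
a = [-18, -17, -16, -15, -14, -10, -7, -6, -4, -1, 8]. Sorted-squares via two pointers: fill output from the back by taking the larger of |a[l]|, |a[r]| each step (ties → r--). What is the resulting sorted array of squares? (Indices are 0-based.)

[1, 16, 36, 49, 64, 100, 196, 225, 256, 289, 324]

l=0 r=10: |-18|>|8| out[10]=324, l++
l=1 r=10: |-17|>|8| out[9]=289, l++
l=2 r=10: |-16|>|8| out[8]=256, l++
l=3 r=10: |-15|>|8| out[7]=225, l++
l=4 r=10: |-14|>|8| out[6]=196, l++
l=5 r=10: |-10|>|8| out[5]=100, l++
l=6 r=10: |-7|<=|8| out[4]=64, r--
l=6 r=9: |-7|>|-1| out[3]=49, l++
l=7 r=9: |-6|>|-1| out[2]=36, l++
l=8 r=9: |-4|>|-1| out[1]=16, l++
l=9 r=9: |-1|<=|-1| out[0]=1, r--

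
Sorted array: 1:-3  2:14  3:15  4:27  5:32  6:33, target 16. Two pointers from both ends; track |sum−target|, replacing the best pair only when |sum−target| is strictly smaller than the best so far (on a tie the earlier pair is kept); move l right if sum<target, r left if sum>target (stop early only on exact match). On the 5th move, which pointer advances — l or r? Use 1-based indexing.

l=1 r=6: -3+33=30 d=14 *, r--
l=1 r=5: -3+32=29 d=13 *, r--
l=1 r=4: -3+27=24 d=8 *, r--
l=1 r=3: -3+15=12 d=4 *, l++
l=2 r=3: 14+15=29 d=13, r--

r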